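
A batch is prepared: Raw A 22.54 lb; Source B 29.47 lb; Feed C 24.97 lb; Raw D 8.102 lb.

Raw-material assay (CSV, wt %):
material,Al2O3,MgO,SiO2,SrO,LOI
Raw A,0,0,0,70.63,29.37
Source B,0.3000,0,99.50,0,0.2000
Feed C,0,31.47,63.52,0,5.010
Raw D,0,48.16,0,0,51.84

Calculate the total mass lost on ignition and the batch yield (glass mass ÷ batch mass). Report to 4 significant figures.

LOI loss = 12.13 lb; glass = 72.95 lb; yield = 85.74%

Mid-chain values are shown, rounded to 4 significant digits, alongside each step; all arithmetic keeps full precision in all steps. Each reported figure includes exactly one rounding. The derived quantities are computed from the weighed amounts on 72.95 lb of glass in exact precision (the yield, net glass mass, totals, ignition loss, four oxide percentages), as they appear in problem or answer.
Loss on ignition, line by line:
  Raw A: 22.54 × 0.2937 = 6.620 lb
  Source B: 29.47 × 0.002000 = 0.05894 lb
  Feed C: 24.97 × 0.05010 = 1.251 lb
  Raw D: 8.102 × 0.5184 = 4.200 lb
Total LOI = 12.13 lb
Glass = batch − LOI = 85.08 − 12.13 = 72.95 lb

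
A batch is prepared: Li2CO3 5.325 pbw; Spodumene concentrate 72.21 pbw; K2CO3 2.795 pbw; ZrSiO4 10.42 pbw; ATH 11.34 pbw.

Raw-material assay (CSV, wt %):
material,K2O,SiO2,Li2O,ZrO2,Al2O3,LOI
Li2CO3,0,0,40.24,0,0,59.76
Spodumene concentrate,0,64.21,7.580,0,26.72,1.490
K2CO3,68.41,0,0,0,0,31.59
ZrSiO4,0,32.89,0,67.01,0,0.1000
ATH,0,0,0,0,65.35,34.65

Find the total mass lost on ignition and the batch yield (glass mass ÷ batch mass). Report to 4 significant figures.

LOI loss = 9.081 pbw; glass = 93.01 pbw; yield = 91.11%

All internal work holds full float precision at each step — intermediates are displayed, rounded to 4 significant figures, within the worked lines. A single rounding produces every reported figure. All derived quantities, which include five oxide percentages, the yield, totals, net glass mass, LOI, are rebuilt in exact precision, as written in the question or the answer, starting from the weights on 93.01 pbw of glass.
Per-material ignition loss:
  Li2CO3: 5.325 × 0.5976 = 3.182 pbw
  Spodumene concentrate: 72.21 × 0.01490 = 1.076 pbw
  K2CO3: 2.795 × 0.3159 = 0.8829 pbw
  ZrSiO4: 10.42 × 0.001000 = 0.01042 pbw
  ATH: 11.34 × 0.3465 = 3.929 pbw
Total LOI = 9.081 pbw
Glass = batch − LOI = 102.1 − 9.081 = 93.01 pbw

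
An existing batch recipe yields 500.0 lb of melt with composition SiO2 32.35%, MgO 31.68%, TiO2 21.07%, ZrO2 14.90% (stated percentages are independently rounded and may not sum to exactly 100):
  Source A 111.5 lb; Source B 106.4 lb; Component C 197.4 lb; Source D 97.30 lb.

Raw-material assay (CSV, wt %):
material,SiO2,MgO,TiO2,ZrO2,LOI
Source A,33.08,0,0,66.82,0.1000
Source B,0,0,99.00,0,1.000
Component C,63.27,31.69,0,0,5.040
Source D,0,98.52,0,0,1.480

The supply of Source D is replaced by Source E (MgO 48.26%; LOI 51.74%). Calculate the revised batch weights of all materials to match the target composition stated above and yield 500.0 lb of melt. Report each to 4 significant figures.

Values along the way are shown, rounded to 4 significant figures, in the printout; the working math maintains full precision throughout. A single rounding completes every reported value; derived quantities (totals, the four compositions, yield, LOI, net glass mass) are carried in full precision from the weighed amounts at 500.0 lb of glass exactly as shown in question or answer.
Target oxide masses per 500.0 lb melt:
  SiO2: 32.35% × 500.0 = 161.8 lb
  MgO: 31.68% × 500.0 = 158.4 lb
  TiO2: 21.07% × 500.0 = 105.4 lb
  ZrO2: 14.90% × 500.0 = 74.50 lb
Verifying the oxide balance per the reported batch figures, for the quoted basis mass (target by target, the sums agree inside rounding margins):
  SiO2: 111.5·0.3308 + 197.4·0.6327 = 161.8 lb (target 161.8 lb)
  MgO: 197.4·0.3169 + 198.6·0.4826 = 158.4 lb (target 158.4 lb)
  TiO2: 106.4·0.9900 = 105.3 lb (target 105.4 lb)
  ZrO2: 111.5·0.6682 = 74.50 lb (target 74.50 lb)
Mass balance on the glass: the batch minus its LOI: 500.0 lb (oxide target masses add up to 500.0 lb; the stated basis being 500.0 lb — deltas are rounding alone).
Batch total: Σ batch = 613.9 lb; LOI removed, Σ of batch·LOI: 113.9 lb; yield, glass over the total, = 81.45%.

Revised batch per 500.0 lb melt:
  Source A: 111.5 lb
  Source B: 106.4 lb
  Component C: 197.4 lb
  Source E: 198.6 lb
Total batch = 613.9 lb; LOI loss = 113.9 lb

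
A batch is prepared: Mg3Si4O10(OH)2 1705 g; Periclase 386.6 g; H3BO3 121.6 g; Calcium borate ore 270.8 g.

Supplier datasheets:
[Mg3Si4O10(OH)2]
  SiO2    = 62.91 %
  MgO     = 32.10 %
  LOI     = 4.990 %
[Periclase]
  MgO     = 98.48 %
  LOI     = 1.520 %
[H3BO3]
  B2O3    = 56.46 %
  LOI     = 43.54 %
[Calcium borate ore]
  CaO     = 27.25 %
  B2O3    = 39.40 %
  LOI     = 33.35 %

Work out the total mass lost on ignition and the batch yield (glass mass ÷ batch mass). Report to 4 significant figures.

LOI loss = 234.2 g; glass = 2250 g; yield = 90.57%

All arithmetic holds exact precision in every operation; intermediates are displayed rounded to 4 significant digits at each printed step; exactly one rounding goes into every reported number; derived quantities (totals, the yield, LOI, net glass mass, four oxide percentages) are recomputed at full float precision from the weighed amounts per 2250 g of glass as they appear in the question or the answer.
Loss on ignition, line by line:
  Mg3Si4O10(OH)2: 1705 × 0.04990 = 85.08 g
  Periclase: 386.6 × 0.01520 = 5.876 g
  H3BO3: 121.6 × 0.4354 = 52.94 g
  Calcium borate ore: 270.8 × 0.3335 = 90.31 g
Total LOI = 234.2 g
Glass = batch − LOI = 2484 − 234.2 = 2250 g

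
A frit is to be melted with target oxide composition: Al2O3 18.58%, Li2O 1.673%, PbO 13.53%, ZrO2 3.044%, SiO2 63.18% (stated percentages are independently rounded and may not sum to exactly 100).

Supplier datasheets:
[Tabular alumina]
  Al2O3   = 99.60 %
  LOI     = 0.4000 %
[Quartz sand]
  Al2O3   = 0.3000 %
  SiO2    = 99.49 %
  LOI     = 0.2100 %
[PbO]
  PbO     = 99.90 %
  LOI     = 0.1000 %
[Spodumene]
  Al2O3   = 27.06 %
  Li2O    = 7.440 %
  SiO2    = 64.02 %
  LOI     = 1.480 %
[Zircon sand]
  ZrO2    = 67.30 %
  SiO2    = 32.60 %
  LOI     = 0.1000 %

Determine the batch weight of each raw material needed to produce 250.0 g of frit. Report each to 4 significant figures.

Batch per 250.0 g frit:
  Tabular alumina: 31.01 g
  Quartz sand: 118.9 g
  PbO: 33.86 g
  Spodumene: 56.22 g
  Zircon sand: 11.31 g
Total batch = 251.3 g; LOI loss = 1.251 g; yield = 99.50%

Full precision is carried at every stage. Rounding to 4 significant digits applies to every working value as printed — every reported result carries a single rounding. Derived quantities (net glass mass, the five compositions, LOI, the totals, yield) are carried in full float precision from the weighed amounts for 250.0 g of glass as written in question or answer.
Oxide mass targets, per 250.0 g frit:
  Al2O3: 18.58% × 250.0 = 46.45 g
  Li2O: 1.673% × 250.0 = 4.182 g
  PbO: 13.53% × 250.0 = 33.83 g
  ZrO2: 3.044% × 250.0 = 7.610 g
  SiO2: 63.18% × 250.0 = 158.0 g
Balance tally, oxide-wise, applying the batch weights above, versus the basis set out (every target is met by its sum once rounding is allowed for):
  Al2O3: 31.01·0.9960 + 118.9·0.003000 + 56.22·0.2706 = 46.46 g (target 46.45 g)
  Li2O: 56.22·0.07440 = 4.183 g (target 4.182 g)
  PbO: 33.86·0.9990 = 33.83 g (target 33.83 g)
  ZrO2: 11.31·0.6730 = 7.612 g (target 7.610 g)
  SiO2: 118.9·0.9949 + 56.22·0.6402 + 11.31·0.3260 = 158.0 g (target 158.0 g)
Consistency of the glass mass: batch Σ − ignition loss = 250.0 g (summing oxide targets gives 250.0 g; versus the stated basis of 250.0 g — a pure rounding effect).
Batch grand total — Σ batch = 251.3 g; Σ batch·LOI gives LOI loss = 1.251 g; yield = glass ÷ total batch = 99.50%.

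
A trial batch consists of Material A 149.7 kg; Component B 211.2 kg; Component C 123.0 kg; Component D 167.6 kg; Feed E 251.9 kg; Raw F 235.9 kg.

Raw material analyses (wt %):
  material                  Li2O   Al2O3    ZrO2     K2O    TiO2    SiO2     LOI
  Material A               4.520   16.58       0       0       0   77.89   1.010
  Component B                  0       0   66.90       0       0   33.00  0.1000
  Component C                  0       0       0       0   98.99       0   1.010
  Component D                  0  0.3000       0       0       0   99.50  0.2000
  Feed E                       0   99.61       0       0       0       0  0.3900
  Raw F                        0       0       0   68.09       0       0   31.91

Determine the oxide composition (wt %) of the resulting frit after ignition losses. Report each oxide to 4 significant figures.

Glass mass = 1060 kg (batch 1139 − LOI 79.56).
Composition: Li2O 0.6385%, Al2O3 26.07%, ZrO2 13.33%, K2O 15.16%, TiO2 11.49%, SiO2 33.32%

Values along the way are displayed rounded to four significant digits in the printout; full float precision is maintained in all steps — every reported result takes a single rounding; the derived quantities are recomputed using the weight values for 1060 kg of glass in exact precision (totals, LOI, net glass mass, six oxide percentages, the yield), as written in the problem or the answer.
Oxide masses out of the charge:
  Li2O: 149.7·0.04520 = 6.766 kg
  Al2O3: 149.7·0.1658 + 167.6·0.003000 + 251.9·0.9961 = 276.2 kg
  ZrO2: 211.2·0.6690 = 141.3 kg
  K2O: 235.9·0.6809 = 160.6 kg
  TiO2: 123.0·0.9899 = 121.8 kg
  SiO2: 149.7·0.7789 + 211.2·0.3300 + 167.6·0.9950 = 353.1 kg
LOI: 149.7·0.01010 + 211.2·0.001000 + 123.0·0.01010 + 167.6·0.002000 + 251.9·0.003900 + 235.9·0.3191 = 79.56 kg
Net of LOI, the glass mass = 1139 − 79.56 = 1060 kg (= the summed oxide contributions)
each oxide over glass, ×100, is wt %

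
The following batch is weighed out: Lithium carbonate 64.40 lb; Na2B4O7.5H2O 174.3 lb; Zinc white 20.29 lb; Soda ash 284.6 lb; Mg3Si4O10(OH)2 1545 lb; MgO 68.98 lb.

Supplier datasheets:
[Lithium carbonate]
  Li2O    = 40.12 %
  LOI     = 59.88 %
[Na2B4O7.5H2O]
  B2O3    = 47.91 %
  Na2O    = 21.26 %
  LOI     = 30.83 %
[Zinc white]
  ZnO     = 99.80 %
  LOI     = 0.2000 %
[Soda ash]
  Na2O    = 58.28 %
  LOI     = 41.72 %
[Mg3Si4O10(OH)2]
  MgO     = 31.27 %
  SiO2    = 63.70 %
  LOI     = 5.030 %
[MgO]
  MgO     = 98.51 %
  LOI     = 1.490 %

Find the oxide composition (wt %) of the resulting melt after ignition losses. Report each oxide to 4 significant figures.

Intermediates are shown, rounded to 4 significant figures, alongside each step; all arithmetic runs at exact precision at every stage; every reported result takes just one rounding. Derived quantities, including LOI, totals, net glass mass, six oxide percentages, yield, are computed starting from the weights per 1868 lb of glass in full precision, exactly as shown in question or answer.
Oxide masses out of the charge:
  ZnO: 20.29·0.9980 = 20.25 lb
  Li2O: 64.40·0.4012 = 25.84 lb
  MgO: 1545·0.3127 + 68.98·0.9851 = 551.1 lb
  B2O3: 174.3·0.4791 = 83.51 lb
  Na2O: 174.3·0.2126 + 284.6·0.5828 = 202.9 lb
  SiO2: 1545·0.6370 = 984.2 lb
LOI: 64.40·0.5988 + 174.3·0.3083 + 20.29·0.002000 + 284.6·0.4172 + 1545·0.05030 + 68.98·0.01490 = 289.8 lb
batch − LOI leaves glass = 2158 − 289.8 = 1868 lb (matching Σ of the oxides)
each oxide over glass, ×100, is wt %

Glass mass = 1868 lb (batch 2158 − LOI 289.8).
Composition: ZnO 1.084%, Li2O 1.383%, MgO 29.50%, B2O3 4.471%, Na2O 10.86%, SiO2 52.69%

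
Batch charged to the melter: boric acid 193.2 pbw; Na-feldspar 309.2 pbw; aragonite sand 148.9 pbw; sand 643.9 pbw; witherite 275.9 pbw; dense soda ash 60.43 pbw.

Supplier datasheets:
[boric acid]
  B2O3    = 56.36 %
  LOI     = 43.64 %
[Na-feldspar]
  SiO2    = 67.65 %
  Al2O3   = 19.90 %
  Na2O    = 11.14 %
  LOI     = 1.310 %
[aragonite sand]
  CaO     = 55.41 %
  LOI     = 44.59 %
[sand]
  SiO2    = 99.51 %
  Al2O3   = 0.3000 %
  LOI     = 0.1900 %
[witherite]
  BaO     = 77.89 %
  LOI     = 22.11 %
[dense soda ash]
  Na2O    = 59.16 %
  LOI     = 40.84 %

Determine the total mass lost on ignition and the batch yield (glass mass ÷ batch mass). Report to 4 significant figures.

Values along the way appear with 4-significant-figure rounding within the worked lines — all arithmetic holds full float precision in all steps. A single rounding produces each reported value; all derived quantities (LOI, yield, glass mass, totals, six oxide percentages) are computed at full float precision from the batch weights on 1390 pbw of glass as written in the problem or answer text.
Loss on ignition, line by line:
  boric acid: 193.2 × 0.4364 = 84.31 pbw
  Na-feldspar: 309.2 × 0.01310 = 4.051 pbw
  aragonite sand: 148.9 × 0.4459 = 66.39 pbw
  sand: 643.9 × 0.001900 = 1.223 pbw
  witherite: 275.9 × 0.2211 = 61.00 pbw
  dense soda ash: 60.43 × 0.4084 = 24.68 pbw
Total LOI = 241.7 pbw
Glass = batch − LOI = 1632 − 241.7 = 1390 pbw

LOI loss = 241.7 pbw; glass = 1390 pbw; yield = 85.19%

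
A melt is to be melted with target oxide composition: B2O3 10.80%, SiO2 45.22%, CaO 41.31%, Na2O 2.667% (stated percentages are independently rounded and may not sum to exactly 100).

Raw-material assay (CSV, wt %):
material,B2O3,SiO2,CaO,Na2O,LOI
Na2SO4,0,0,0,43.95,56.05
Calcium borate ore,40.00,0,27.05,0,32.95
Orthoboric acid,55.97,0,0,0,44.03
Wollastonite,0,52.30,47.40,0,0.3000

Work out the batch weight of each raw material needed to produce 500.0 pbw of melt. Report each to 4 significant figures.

Batch per 500.0 pbw melt:
  Na2SO4: 30.34 pbw
  Calcium borate ore: 6.038 pbw
  Orthoboric acid: 92.16 pbw
  Wollastonite: 432.3 pbw
Total batch = 560.8 pbw; LOI loss = 60.87 pbw; yield = 89.15%

Values along the way are rounded to 4 significant figures as shown; full precision is kept through every step — every reported figure takes a single rounding. Derived quantities, which include LOI, glass mass, the yield, totals, four oxide percentages, are rebuilt at exact precision, precisely as stated by the problem or the answer, from the batch weights per 500.0 pbw of glass.
Oxide-by-oxide targets in 500.0 pbw melt:
  B2O3: 10.80% × 500.0 = 54.00 pbw
  SiO2: 45.22% × 500.0 = 226.1 pbw
  CaO: 41.31% × 500.0 = 206.6 pbw
  Na2O: 2.667% × 500.0 = 13.34 pbw
A balance pass over the oxides, on the weights just shown, per the basis as stated (every target is met by its sum once rounding is allowed for):
  B2O3: 6.038·0.4000 + 92.16·0.5597 = 54.00 pbw (target 54.00 pbw)
  SiO2: 432.3·0.5230 = 226.1 pbw (target 226.1 pbw)
  CaO: 6.038·0.2705 + 432.3·0.4740 = 206.5 pbw (target 206.6 pbw)
  Na2O: 30.34·0.4395 = 13.33 pbw (target 13.34 pbw)
Glass-mass bookkeeping: batch total minus LOI = 500.0 pbw (summing oxide targets gives 500.0 pbw; versus the stated basis of 500.0 pbw — deltas are rounding alone).
Total batch = Σ batch = 560.8 pbw; ignition loss, Σ(batch × LOI) = 60.87 pbw; yield: glass divided by total = 89.15%.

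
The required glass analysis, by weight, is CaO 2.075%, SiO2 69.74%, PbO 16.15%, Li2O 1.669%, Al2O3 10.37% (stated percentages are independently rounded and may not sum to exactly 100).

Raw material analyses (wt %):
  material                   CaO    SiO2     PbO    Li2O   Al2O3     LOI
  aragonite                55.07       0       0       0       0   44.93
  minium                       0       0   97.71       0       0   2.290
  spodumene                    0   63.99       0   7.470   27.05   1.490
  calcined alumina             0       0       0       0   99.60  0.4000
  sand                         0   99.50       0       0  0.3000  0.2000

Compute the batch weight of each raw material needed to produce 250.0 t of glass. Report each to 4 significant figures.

Intermediates appear (rounded to 4 significant digits) in the printout; every computation carries full float precision through every step. Each reported result undergoes a single rounding. Derived quantities, which include yield, the five compositions, totals, glass mass, LOI, are rebuilt at full precision, as quoted within the problem or the answer, from the weighed amounts for 250.0 t of glass.
Target masses of each oxide per 250.0 t glass:
  CaO: 2.075% × 250.0 = 5.188 t
  SiO2: 69.74% × 250.0 = 174.4 t
  PbO: 16.15% × 250.0 = 40.37 t
  Li2O: 1.669% × 250.0 = 4.172 t
  Al2O3: 10.37% × 250.0 = 25.92 t
Checking each oxide sum with the batch weights as given, against the basis in use (sums match the target masses net of answer rounding effects):
  CaO: 9.420·0.5507 = 5.188 t (target 5.188 t)
  SiO2: 55.86·0.6399 + 139.3·0.9950 = 174.3 t (target 174.4 t)
  PbO: 41.32·0.9771 = 40.37 t (target 40.37 t)
  Li2O: 55.86·0.07470 = 4.173 t (target 4.172 t)
  Al2O3: 55.86·0.2705 + 10.44·0.9960 + 139.3·0.003000 = 25.93 t (target 25.92 t)
Glass mass check: batch total minus LOI = 250.0 t (summing oxide targets gives 250.0 t; with the basis standing at 250.0 t — differing by rounding only).
Batch total: Σ batch = 256.3 t; ignition loss, Σ(batch × LOI) = 6.331 t; yield = glass ÷ total batch = 97.53%.

Batch per 250.0 t glass:
  aragonite: 9.420 t
  minium: 41.32 t
  spodumene: 55.86 t
  calcined alumina: 10.44 t
  sand: 139.3 t
Total batch = 256.3 t; LOI loss = 6.331 t; yield = 97.53%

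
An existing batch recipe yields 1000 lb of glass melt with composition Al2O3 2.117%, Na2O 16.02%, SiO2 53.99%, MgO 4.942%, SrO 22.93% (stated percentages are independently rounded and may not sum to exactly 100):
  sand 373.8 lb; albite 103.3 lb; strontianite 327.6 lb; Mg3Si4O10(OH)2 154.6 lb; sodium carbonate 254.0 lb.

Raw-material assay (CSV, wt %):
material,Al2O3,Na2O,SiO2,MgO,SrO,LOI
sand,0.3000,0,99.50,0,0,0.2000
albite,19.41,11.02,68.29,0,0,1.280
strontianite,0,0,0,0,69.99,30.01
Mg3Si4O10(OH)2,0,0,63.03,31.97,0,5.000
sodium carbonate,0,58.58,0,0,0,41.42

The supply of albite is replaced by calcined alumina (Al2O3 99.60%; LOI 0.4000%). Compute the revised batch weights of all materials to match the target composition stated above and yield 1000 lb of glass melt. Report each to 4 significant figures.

Revised batch per 1000 lb glass melt:
  sand: 444.7 lb
  calcined alumina: 19.92 lb
  strontianite: 327.6 lb
  Mg3Si4O10(OH)2: 154.6 lb
  sodium carbonate: 273.5 lb
Total batch = 1220 lb; LOI loss = 220.3 lb

The working math maintains full precision from start to finish. In-progress results are printed, rounded to four significant digits, across the worked steps. Each reported value is rounded only once; derived quantities are recomputed starting from the weights on 1000 lb of glass at full precision (ignition loss, totals, glass mass, five oxide percentages, yield) exactly as shown in the problem or the answer.
Target masses of each oxide per 1000 lb glass melt:
  Al2O3: 2.117% × 1000 = 21.17 lb
  Na2O: 16.02% × 1000 = 160.2 lb
  SiO2: 53.99% × 1000 = 539.9 lb
  MgO: 4.942% × 1000 = 49.42 lb
  SrO: 22.93% × 1000 = 229.3 lb
A balance pass over the oxides, from the weights as reported, relative to the basis at hand (delivered sums recover each target given rounding of the digits):
  Al2O3: 444.7·0.003000 + 19.92·0.9960 = 21.17 lb (target 21.17 lb)
  Na2O: 273.5·0.5858 = 160.2 lb (target 160.2 lb)
  SiO2: 444.7·0.9950 + 154.6·0.6303 = 539.9 lb (target 539.9 lb)
  MgO: 154.6·0.3197 = 49.43 lb (target 49.42 lb)
  SrO: 327.6·0.6999 = 229.3 lb (target 229.3 lb)
Auditing the glass mass value: total charge less LOI = 1000 lb (the Σ of target masses is 1000 lb; the stated basis being 1000 lb — rounding explains the deltas).
Summing the batch: Σ batch = 1220 lb; the LOI term Σ batch·LOI equals 220.3 lb; yield: glass divided by total = 81.95%.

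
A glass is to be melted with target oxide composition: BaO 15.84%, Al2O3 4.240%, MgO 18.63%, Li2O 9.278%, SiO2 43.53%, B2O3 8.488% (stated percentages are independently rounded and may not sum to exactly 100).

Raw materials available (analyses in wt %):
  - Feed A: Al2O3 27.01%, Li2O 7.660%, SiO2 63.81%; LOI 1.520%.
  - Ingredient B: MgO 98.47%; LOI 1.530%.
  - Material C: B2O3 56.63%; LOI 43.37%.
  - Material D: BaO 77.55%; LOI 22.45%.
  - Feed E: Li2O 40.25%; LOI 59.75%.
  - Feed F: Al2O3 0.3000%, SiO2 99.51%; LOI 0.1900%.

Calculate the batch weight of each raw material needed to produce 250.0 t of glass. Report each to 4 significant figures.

In-progress results are printed with 4-significant-digit rounding alongside each step — each numeric step holds full float precision from start to finish — each reported value undergoes a single rounding; all derived quantities are computed using the weight values per 250.0 t of glass at exact precision (net glass mass, the totals, ignition loss, six oxide percentages, yield) precisely as stated by the problem or answer text.
Per-oxide target masses for 250.0 t glass:
  BaO: 15.84% × 250.0 = 39.60 t
  Al2O3: 4.240% × 250.0 = 10.60 t
  MgO: 18.63% × 250.0 = 46.58 t
  Li2O: 9.278% × 250.0 = 23.20 t
  SiO2: 43.53% × 250.0 = 108.8 t
  B2O3: 8.488% × 250.0 = 21.22 t
Sums-versus-targets review on the weights just shown, for the quoted basis mass (sum by sum, the targets are met given rounding of the digits):
  BaO: 51.06·0.7755 = 39.60 t (target 39.60 t)
  Al2O3: 38.30·0.2701 + 84.80·0.003000 = 10.60 t (target 10.60 t)
  MgO: 47.30·0.9847 = 46.58 t (target 46.58 t)
  Li2O: 38.30·0.07660 + 50.34·0.4025 = 23.20 t (target 23.20 t)
  SiO2: 38.30·0.6381 + 84.80·0.9951 = 108.8 t (target 108.8 t)
  B2O3: 37.47·0.5663 = 21.22 t (target 21.22 t)
The glass-mass cross-check: batch Σ − ignition loss = 250.0 t (oxide target masses add up to 250.0 t; stated basis 250.0 t — gaps are rounding artifacts).
Whole-batch sum: Σ batch = 309.3 t; ignition loss, Σ(batch × LOI) = 59.26 t; yield: glass divided by total = 80.84%.

Batch per 250.0 t glass:
  Feed A: 38.30 t
  Ingredient B: 47.30 t
  Material C: 37.47 t
  Material D: 51.06 t
  Feed E: 50.34 t
  Feed F: 84.80 t
Total batch = 309.3 t; LOI loss = 59.26 t; yield = 80.84%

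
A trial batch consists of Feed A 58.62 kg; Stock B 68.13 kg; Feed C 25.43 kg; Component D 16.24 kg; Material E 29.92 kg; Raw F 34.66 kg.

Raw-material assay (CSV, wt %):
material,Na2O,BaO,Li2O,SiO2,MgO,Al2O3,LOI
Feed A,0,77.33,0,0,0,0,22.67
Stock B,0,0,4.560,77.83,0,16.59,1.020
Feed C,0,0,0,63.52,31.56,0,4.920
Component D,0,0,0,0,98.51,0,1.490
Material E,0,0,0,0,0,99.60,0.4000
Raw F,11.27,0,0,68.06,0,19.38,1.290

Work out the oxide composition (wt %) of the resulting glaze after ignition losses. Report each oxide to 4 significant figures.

The whole derivation runs at full float precision throughout — mid-chain values appear, rounded to four significant digits, when written out; every reported figure is rounded exactly once; all derived quantities (yield, LOI, the totals, six oxide percentages, net glass mass) are rebuilt from the batch weights for 217.0 kg of glass at full float precision, exactly as printed in the question or the answer.
Mass of each oxide from the mix:
  Na2O: 34.66·0.1127 = 3.906 kg
  BaO: 58.62·0.7733 = 45.33 kg
  Li2O: 68.13·0.04560 = 3.107 kg
  SiO2: 68.13·0.7783 + 25.43·0.6352 + 34.66·0.6806 = 92.77 kg
  MgO: 25.43·0.3156 + 16.24·0.9851 = 24.02 kg
  Al2O3: 68.13·0.1659 + 29.92·0.9960 + 34.66·0.1938 = 47.82 kg
LOI: 58.62·0.2267 + 68.13·0.01020 + 25.43·0.04920 + 16.24·0.01490 + 29.92·0.004000 + 34.66·0.01290 = 16.04 kg
Glass = total batch minus LOI = 233.0 − 16.04 = 217.0 kg (= the summed oxide contributions)
wt % = oxide mass / glass mass × 100

Glass mass = 217.0 kg (batch 233.0 − LOI 16.04).
Composition: Na2O 1.800%, BaO 20.89%, Li2O 1.432%, SiO2 42.76%, MgO 11.07%, Al2O3 22.04%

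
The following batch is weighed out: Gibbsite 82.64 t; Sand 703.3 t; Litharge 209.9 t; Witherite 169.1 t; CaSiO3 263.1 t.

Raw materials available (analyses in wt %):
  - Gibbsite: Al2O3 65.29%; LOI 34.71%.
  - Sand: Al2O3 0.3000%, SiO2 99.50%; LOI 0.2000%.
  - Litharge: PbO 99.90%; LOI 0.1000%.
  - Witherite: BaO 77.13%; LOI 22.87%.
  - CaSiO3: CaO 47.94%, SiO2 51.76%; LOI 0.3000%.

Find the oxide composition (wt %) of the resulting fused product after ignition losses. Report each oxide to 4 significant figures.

The whole derivation carries full precision at every stage. Intermediates are shown, rounded to four significant digits, in the working — each reported result carries a single rounding — all derived quantities (glass mass, yield, LOI, five oxide percentages, the totals) are rebuilt in full float precision from the weighed amounts per 1358 t of glass, exactly as shown in the question or the answer.
What the batch supplies per oxide:
  CaO: 263.1·0.4794 = 126.1 t
  Al2O3: 82.64·0.6529 + 703.3·0.003000 = 56.07 t
  PbO: 209.9·0.9990 = 209.7 t
  BaO: 169.1·0.7713 = 130.4 t
  SiO2: 703.3·0.9950 + 263.1·0.5176 = 836.0 t
LOI: 82.64·0.3471 + 703.3·0.002000 + 209.9·0.001000 + 169.1·0.2287 + 263.1·0.003000 = 69.76 t
Resulting glass, batch − LOI: 1428 − 69.76 = 1358 t (matching Σ of the oxides)
percent share: oxide ÷ glass, ×100

Glass mass = 1358 t (batch 1428 − LOI 69.76).
Composition: CaO 9.286%, Al2O3 4.128%, PbO 15.44%, BaO 9.602%, SiO2 61.55%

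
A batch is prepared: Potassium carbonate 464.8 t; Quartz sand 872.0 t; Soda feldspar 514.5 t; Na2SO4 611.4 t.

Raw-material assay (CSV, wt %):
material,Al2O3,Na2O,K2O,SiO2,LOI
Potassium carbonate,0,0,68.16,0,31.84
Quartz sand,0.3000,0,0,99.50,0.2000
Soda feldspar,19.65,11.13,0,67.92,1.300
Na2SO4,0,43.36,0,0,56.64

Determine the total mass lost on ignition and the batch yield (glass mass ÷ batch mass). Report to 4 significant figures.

LOI loss = 502.7 t; glass = 1960 t; yield = 79.59%

Full precision is carried through the solve — in-progress results appear rounded to four significant digits alongside each step — each reported figure carries a single rounding; all derived quantities (glass mass, totals, ignition loss, yield, four oxide percentages) are computed in full float precision from the batch weights at 1960 t of glass exactly as printed in problem or answer.
Each material's LOI contribution:
  Potassium carbonate: 464.8 × 0.3184 = 148.0 t
  Quartz sand: 872.0 × 0.002000 = 1.744 t
  Soda feldspar: 514.5 × 0.01300 = 6.688 t
  Na2SO4: 611.4 × 0.5664 = 346.3 t
Total LOI = 502.7 t
Glass = batch − LOI = 2463 − 502.7 = 1960 t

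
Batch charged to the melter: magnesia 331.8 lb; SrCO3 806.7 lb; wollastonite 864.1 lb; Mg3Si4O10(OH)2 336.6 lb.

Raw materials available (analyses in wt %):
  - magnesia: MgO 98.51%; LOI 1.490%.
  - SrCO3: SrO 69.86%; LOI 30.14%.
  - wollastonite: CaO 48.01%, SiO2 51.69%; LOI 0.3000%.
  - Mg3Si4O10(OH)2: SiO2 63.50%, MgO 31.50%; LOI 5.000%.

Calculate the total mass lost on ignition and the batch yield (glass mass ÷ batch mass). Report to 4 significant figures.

LOI loss = 267.5 lb; glass = 2072 lb; yield = 88.56%

Working values are shown, rounded to 4 significant figures, as written — each numeric step keeps full precision throughout. Each reported number takes just one rounding. The derived quantities, including LOI, net glass mass, the four compositions, the yield, totals, are re-derived using the weight values on 2072 lb of glass in full float precision as they appear in question or answer.
Ignition loss by material:
  magnesia: 331.8 × 0.01490 = 4.944 lb
  SrCO3: 806.7 × 0.3014 = 243.1 lb
  wollastonite: 864.1 × 0.003000 = 2.592 lb
  Mg3Si4O10(OH)2: 336.6 × 0.05000 = 16.83 lb
Total LOI = 267.5 lb
Glass = batch − LOI = 2339 − 267.5 = 2072 lb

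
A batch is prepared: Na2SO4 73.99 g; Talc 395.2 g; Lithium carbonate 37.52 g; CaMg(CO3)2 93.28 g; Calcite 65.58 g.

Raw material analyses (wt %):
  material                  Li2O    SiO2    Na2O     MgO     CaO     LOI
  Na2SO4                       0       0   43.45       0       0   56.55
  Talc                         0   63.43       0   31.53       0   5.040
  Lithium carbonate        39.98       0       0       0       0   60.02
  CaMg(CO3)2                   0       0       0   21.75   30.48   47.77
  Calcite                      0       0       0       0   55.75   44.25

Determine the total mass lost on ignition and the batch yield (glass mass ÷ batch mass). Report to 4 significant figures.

LOI loss = 157.9 g; glass = 507.7 g; yield = 76.28%

Rounding to four significant digits applies to each in-between result as displayed; the whole derivation runs at exact precision throughout; a single rounding finalizes each reported value — all derived quantities, including net glass mass, five oxide percentages, the totals, the yield, ignition loss, are carried starting from the weights per 507.7 g of glass at exact precision, as they appear in the problem or answer text.
Per-material ignition loss:
  Na2SO4: 73.99 × 0.5655 = 41.84 g
  Talc: 395.2 × 0.05040 = 19.92 g
  Lithium carbonate: 37.52 × 0.6002 = 22.52 g
  CaMg(CO3)2: 93.28 × 0.4777 = 44.56 g
  Calcite: 65.58 × 0.4425 = 29.02 g
Total LOI = 157.9 g
Glass = batch − LOI = 665.6 − 157.9 = 507.7 g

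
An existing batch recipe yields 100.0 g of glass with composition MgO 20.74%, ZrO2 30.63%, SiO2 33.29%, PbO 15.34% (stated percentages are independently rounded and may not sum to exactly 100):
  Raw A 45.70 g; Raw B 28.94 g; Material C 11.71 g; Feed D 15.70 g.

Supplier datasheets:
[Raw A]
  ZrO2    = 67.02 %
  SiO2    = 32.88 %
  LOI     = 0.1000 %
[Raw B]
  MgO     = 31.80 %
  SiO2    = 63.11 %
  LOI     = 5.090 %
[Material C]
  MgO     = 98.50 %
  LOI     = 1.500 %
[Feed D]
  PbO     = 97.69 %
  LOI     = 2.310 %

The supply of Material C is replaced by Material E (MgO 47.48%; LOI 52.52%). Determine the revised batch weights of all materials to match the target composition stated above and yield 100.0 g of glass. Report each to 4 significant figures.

Revised batch per 100.0 g glass:
  Raw A: 45.70 g
  Raw B: 28.94 g
  Material E: 24.30 g
  Feed D: 15.70 g
Total batch = 114.6 g; LOI loss = 14.64 g

Every computation holds full precision through every step. Values along the way are displayed rounded off to 4 significant digits in the working; exactly one rounding is applied to each reported value. All derived quantities, including four oxide percentages, net glass mass, yield, LOI, the totals, are carried using the weight values at 100.0 g of glass in exact precision as given in question or answer.
Target oxide masses per 100.0 g glass:
  MgO: 20.74% × 100.0 = 20.74 g
  ZrO2: 30.63% × 100.0 = 30.63 g
  SiO2: 33.29% × 100.0 = 33.29 g
  PbO: 15.34% × 100.0 = 15.34 g
A balance pass over the oxides, given the weights on record, versus the basis set out (target by target, the sums agree within answer rounding):
  MgO: 28.94·0.3180 + 24.30·0.4748 = 20.74 g (target 20.74 g)
  ZrO2: 45.70·0.6702 = 30.63 g (target 30.63 g)
  SiO2: 45.70·0.3288 + 28.94·0.6311 = 33.29 g (target 33.29 g)
  PbO: 15.70·0.9769 = 15.34 g (target 15.34 g)
Mass balance on the glass: total charge less LOI = 100.0 g (oxide target masses add up to 100.0 g; basis as stated: 100.0 g — a pure rounding effect).
Summing the batch: Σ batch = 114.6 g; the LOI term Σ batch·LOI equals 14.64 g; yield = glass ÷ total batch = 87.23%.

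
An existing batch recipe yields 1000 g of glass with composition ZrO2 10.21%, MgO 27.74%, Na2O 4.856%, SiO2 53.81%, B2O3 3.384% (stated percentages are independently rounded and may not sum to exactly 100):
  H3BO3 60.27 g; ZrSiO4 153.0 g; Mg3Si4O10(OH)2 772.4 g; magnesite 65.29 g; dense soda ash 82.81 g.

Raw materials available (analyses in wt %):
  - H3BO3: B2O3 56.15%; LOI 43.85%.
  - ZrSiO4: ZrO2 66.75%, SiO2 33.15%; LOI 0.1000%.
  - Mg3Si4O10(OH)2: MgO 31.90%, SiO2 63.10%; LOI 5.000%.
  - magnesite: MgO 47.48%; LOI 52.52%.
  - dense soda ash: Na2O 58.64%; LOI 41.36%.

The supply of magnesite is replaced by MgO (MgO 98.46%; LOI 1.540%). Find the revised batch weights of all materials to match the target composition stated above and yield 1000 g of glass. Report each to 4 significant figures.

The working math runs at exact precision throughout — mid-chain values are shown rounded to four significant figures in the working; exactly one rounding goes into each reported number. Derived quantities (five oxide percentages, LOI, the yield, net glass mass, totals) are carried starting from the weights on 1000 g of glass at full float precision, exactly as shown in either problem or answer.
Oxide-by-oxide targets in 1000 g glass:
  ZrO2: 10.21% × 1000 = 102.1 g
  MgO: 27.74% × 1000 = 277.4 g
  Na2O: 4.856% × 1000 = 48.56 g
  SiO2: 53.81% × 1000 = 538.1 g
  B2O3: 3.384% × 1000 = 33.84 g
Per-oxide balance check with the batch weights as given, relative to the basis at hand (sums match the target masses exact up to rounding of places):
  ZrO2: 153.0·0.6675 = 102.1 g (target 102.1 g)
  MgO: 772.4·0.3190 + 31.48·0.9846 = 277.4 g (target 277.4 g)
  Na2O: 82.81·0.5864 = 48.56 g (target 48.56 g)
  SiO2: 153.0·0.3315 + 772.4·0.6310 = 538.1 g (target 538.1 g)
  B2O3: 60.27·0.5615 = 33.84 g (target 33.84 g)
Consistency of the glass mass: batch total minus LOI = 1000 g (targets for the oxides total 1000 g; with the basis standing at 1000 g — a pure rounding effect).
Whole-batch sum: Σ batch = 1100 g; ignition loss, Σ(batch × LOI) = 99.94 g; yield = glass ÷ total batch = 90.91%.

Revised batch per 1000 g glass:
  H3BO3: 60.27 g
  ZrSiO4: 153.0 g
  Mg3Si4O10(OH)2: 772.4 g
  MgO: 31.48 g
  dense soda ash: 82.81 g
Total batch = 1100 g; LOI loss = 99.94 g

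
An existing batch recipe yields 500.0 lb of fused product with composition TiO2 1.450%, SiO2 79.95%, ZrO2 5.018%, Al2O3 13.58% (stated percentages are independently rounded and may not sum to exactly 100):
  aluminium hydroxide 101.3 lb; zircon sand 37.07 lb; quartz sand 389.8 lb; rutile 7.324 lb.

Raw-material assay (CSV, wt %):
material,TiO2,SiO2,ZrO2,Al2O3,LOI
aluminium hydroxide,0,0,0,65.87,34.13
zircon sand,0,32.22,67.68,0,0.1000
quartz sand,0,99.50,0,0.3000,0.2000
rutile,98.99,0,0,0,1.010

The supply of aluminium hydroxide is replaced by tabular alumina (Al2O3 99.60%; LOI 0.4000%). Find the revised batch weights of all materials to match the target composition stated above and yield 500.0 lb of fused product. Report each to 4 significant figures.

Exact precision is held from start to finish. Mid-chain values are displayed rounded to 4 significant figures at each printed step; a single rounding finalizes each reported value; the derived quantities are recomputed using the weight values for 500.0 lb of glass in full float precision (LOI, four oxide percentages, glass mass, the yield, the totals), exactly as printed in either problem or answer.
Target oxide masses per 500.0 lb fused product:
  TiO2: 1.450% × 500.0 = 7.250 lb
  SiO2: 79.95% × 500.0 = 399.8 lb
  ZrO2: 5.018% × 500.0 = 25.09 lb
  Al2O3: 13.58% × 500.0 = 67.90 lb
Per-oxide balance check from the weights as reported, on the stated basis (every target is met by its sum net of answer rounding effects):
  TiO2: 7.324·0.9899 = 7.250 lb (target 7.250 lb)
  SiO2: 37.07·0.3222 + 389.8·0.9950 = 399.8 lb (target 399.8 lb)
  ZrO2: 37.07·0.6768 = 25.09 lb (target 25.09 lb)
  Al2O3: 67.00·0.9960 + 389.8·0.003000 = 67.90 lb (target 67.90 lb)
The glass-mass cross-check: batch total minus LOI = 500.0 lb (the targets, summed, come to 500.0 lb; basis as stated: 500.0 lb — any gap is answer rounding).
Whole-batch sum: Σ batch = 501.2 lb; Σ batch·LOI gives LOI loss = 1.159 lb; glass ÷ batch gives a yield of 99.77%.

Revised batch per 500.0 lb fused product:
  tabular alumina: 67.00 lb
  zircon sand: 37.07 lb
  quartz sand: 389.8 lb
  rutile: 7.324 lb
Total batch = 501.2 lb; LOI loss = 1.159 lb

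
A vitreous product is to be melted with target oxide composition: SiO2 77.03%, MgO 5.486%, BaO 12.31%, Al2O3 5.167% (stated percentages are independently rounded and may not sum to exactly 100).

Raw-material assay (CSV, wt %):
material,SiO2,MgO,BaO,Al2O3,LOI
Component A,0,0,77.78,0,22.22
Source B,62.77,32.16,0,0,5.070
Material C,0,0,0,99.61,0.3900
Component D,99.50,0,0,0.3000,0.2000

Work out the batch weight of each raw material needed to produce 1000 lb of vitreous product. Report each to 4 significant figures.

Every computation maintains full float precision from start to finish — values along the way are printed, rounded to 4 significant figures, between the steps; every reported result takes a single rounding; the derived quantities (glass mass, totals, the yield, ignition loss, the four compositions) are computed from the weighed amounts per 1000 lb of glass at full float precision as written in question or answer.
Oxide-by-oxide targets in 1000 lb vitreous product:
  SiO2: 77.03% × 1000 = 770.3 lb
  MgO: 5.486% × 1000 = 54.86 lb
  BaO: 12.31% × 1000 = 123.1 lb
  Al2O3: 5.167% × 1000 = 51.67 lb
Sums-versus-targets review working from each reported weight, versus the basis set out (oxide sums agree with the targets given rounding of the digits):
  SiO2: 170.6·0.6277 + 666.6·0.9950 = 770.4 lb (target 770.3 lb)
  MgO: 170.6·0.3216 = 54.86 lb (target 54.86 lb)
  BaO: 158.3·0.7778 = 123.1 lb (target 123.1 lb)
  Al2O3: 49.86·0.9961 + 666.6·0.003000 = 51.67 lb (target 51.67 lb)
Glass-mass bookkeeping: Σ batch − LOI loss = 1000 lb (oxide target masses add up to 999.9 lb; the stated basis being 1000 lb — gaps are rounding artifacts).
Batch total: Σ batch = 1045 lb; the LOI term Σ batch·LOI equals 45.35 lb; yield = glass ÷ total batch = 95.66%.

Batch per 1000 lb vitreous product:
  Component A: 158.3 lb
  Source B: 170.6 lb
  Material C: 49.86 lb
  Component D: 666.6 lb
Total batch = 1045 lb; LOI loss = 45.35 lb; yield = 95.66%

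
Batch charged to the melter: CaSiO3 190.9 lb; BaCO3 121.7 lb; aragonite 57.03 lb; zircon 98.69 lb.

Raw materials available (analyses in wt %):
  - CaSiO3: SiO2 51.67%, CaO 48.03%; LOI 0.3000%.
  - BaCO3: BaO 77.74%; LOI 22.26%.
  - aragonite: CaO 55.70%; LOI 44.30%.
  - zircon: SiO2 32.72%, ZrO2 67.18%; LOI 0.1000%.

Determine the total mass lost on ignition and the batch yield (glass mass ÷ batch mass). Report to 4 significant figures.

Every computation holds exact precision in every operation; rounding to four significant figures extends to every working value as printed; each reported figure sees exactly one rounding. All derived quantities are rebuilt from the weighed amounts at 415.3 lb of glass at exact precision (the yield, the totals, net glass mass, ignition loss, four oxide percentages) exactly as shown in either problem or answer.
LOI of each material in turn:
  CaSiO3: 190.9 × 0.003000 = 0.5727 lb
  BaCO3: 121.7 × 0.2226 = 27.09 lb
  aragonite: 57.03 × 0.4430 = 25.26 lb
  zircon: 98.69 × 0.001000 = 0.09869 lb
Total LOI = 53.03 lb
Glass = batch − LOI = 468.3 − 53.03 = 415.3 lb

LOI loss = 53.03 lb; glass = 415.3 lb; yield = 88.68%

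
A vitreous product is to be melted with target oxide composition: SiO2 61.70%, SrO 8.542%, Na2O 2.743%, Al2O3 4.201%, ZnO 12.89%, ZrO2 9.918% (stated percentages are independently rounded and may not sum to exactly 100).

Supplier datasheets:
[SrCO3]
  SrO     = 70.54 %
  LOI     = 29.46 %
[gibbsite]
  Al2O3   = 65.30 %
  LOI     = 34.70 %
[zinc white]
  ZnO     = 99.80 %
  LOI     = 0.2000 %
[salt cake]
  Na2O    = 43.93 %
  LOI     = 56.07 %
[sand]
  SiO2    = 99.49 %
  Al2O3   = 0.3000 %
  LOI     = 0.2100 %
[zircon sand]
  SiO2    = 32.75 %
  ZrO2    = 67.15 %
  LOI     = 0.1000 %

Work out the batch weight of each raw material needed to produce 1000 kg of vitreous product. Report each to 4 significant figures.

Batch per 1000 kg vitreous product:
  SrCO3: 121.1 kg
  gibbsite: 61.71 kg
  zinc white: 129.2 kg
  salt cake: 62.44 kg
  sand: 571.5 kg
  zircon sand: 147.7 kg
Total batch = 1094 kg; LOI loss = 93.71 kg; yield = 91.43%

Mid-chain values are displayed rounded to four significant figures at each printed step — full float precision is carried in all steps. Every reported value receives exactly one rounding; all derived quantities, including the totals, LOI, the six compositions, yield, net glass mass, are computed using the weight values for 1000 kg of glass in full float precision, exactly as shown in the problem or the answer.
Target masses of each oxide per 1000 kg vitreous product:
  SiO2: 61.70% × 1000 = 617.0 kg
  SrO: 8.542% × 1000 = 85.42 kg
  Na2O: 2.743% × 1000 = 27.43 kg
  Al2O3: 4.201% × 1000 = 42.01 kg
  ZnO: 12.89% × 1000 = 128.9 kg
  ZrO2: 9.918% × 1000 = 99.18 kg
Mass-balance tally per oxide from the weights as reported, under the basis named above (delivered sums recover each target once rounding is allowed for):
  SiO2: 571.5·0.9949 + 147.7·0.3275 = 617.0 kg (target 617.0 kg)
  SrO: 121.1·0.7054 = 85.42 kg (target 85.42 kg)
  Na2O: 62.44·0.4393 = 27.43 kg (target 27.43 kg)
  Al2O3: 61.71·0.6530 + 571.5·0.003000 = 42.01 kg (target 42.01 kg)
  ZnO: 129.2·0.9980 = 128.9 kg (target 128.9 kg)
  ZrO2: 147.7·0.6715 = 99.18 kg (target 99.18 kg)
Consistency of the glass mass: total batch − LOI = 999.9 kg (summing oxide targets gives 999.9 kg; the stated basis being 1000 kg — a pure rounding effect).
Adding the batch up: Σ batch = 1094 kg; LOI loss = Σ batch·LOI = 93.71 kg; as yield: glass ÷ batch → 91.43%.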